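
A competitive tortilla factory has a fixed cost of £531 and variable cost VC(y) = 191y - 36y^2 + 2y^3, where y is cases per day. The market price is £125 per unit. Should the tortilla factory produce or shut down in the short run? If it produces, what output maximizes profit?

Strip out fixed cost: VC = 191y - 36y^2 + 2y^3. Then AVC = 191 - 36y + 2y^2 and MC = 191 - 72y + 6y^2.
AVC hits its minimum where MC = AVC, at y = 9, giving min AVC = 191 - 36·9 + 2·9^2 = £29.
Since P = £125 ≥ min AVC = £29, price covers variable cost and the firm should produce.
P = MC gives 66 - 72y + 6y^2 = 0, with roots 1 and 11. Take the larger (rising MC): y* = 11.
Check: AVC at y = 11 is £37 ≤ P, so revenue covers variable cost.
Profit = P·y − TC = 125·11 − 938 = £437.

Produce at y = 11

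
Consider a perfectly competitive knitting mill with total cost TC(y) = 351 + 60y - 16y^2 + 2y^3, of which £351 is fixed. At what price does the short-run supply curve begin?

£28 per unit

Short-run supply begins at min AVC. From VC = 60y - 16y^2 + 2y^3, AVC = 60 - 16y + 2y^2.
dAVC/dy = -16 + 4y = 0 gives y = 4. min AVC = 60 - 16·4 + 2·4^2 = 28.
For P < £28 the firm produces nothing.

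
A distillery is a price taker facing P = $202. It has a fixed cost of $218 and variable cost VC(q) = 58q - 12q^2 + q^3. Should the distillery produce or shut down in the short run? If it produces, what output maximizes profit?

Produce at q = 12

Strip out fixed cost: VC = 58q - 12q^2 + q^3. Then AVC = 58 - 12q + q^2 and MC = 58 - 24q + 3q^2.
AVC hits its minimum where MC = AVC, at q = 6, giving min AVC = 58 - 12·6 + 6^2 = $22.
Because $202 ≥ $22, revenue can cover variable cost; the firm operates.
Set P = MC: 202 = 58 - 24q + 3q^2 → -144 - 24q + 3q^2 = 0. The roots are q = -4 and q = 12; the profit-maximizing output is on the rising part of MC, so q* = 12.
Check: AVC at q = 12 is $58 ≤ P, so revenue covers variable cost.
Profit = P·q − TC = 202·12 − 914 = $1510.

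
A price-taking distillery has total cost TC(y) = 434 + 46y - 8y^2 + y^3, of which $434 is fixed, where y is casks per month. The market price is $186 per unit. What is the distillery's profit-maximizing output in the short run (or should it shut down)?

Produce at y = 10

Variable cost is VC = 46y - 8y^2 + y^3, so AVC = VC/y = 46 - 8y + y^2 and MC = dTC/dy = 46 - 16y + 3y^2.
The AVC parabola has its vertex at y = 8/2 = 4, where AVC = 46 - 8·4 + 4^2 = $30.
P = $186 exceeds min AVC = $30, so the firm stays open.
Solving P = MC: -140 - 16y + 3y^2 = 0 ⇒ y = -14/3 or 10. On the upward-sloping branch, y* = 10.
Check: AVC at y = 10 is $66 ≤ P, so revenue covers variable cost.
Profit = P·y − TC = 186·10 − 1094 = $766.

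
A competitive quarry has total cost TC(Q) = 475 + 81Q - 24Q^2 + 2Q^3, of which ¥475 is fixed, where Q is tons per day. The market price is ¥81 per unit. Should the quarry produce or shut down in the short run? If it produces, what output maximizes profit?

From TC, MC = TC'(Q) = 81 - 48Q + 6Q^2 and AVC = VC/Q = 81 - 24Q + 2Q^2.
The AVC parabola has its vertex at Q = 24/4 = 6, where AVC = 81 - 24·6 + 2·6^2 = ¥9.
Because ¥81 ≥ ¥9, revenue can cover variable cost; the firm operates.
P = MC gives -48Q + 6Q^2 = 0, with roots 0 and 8. Take the larger (rising MC): Q* = 8.
Check: AVC at Q = 8 is ¥17 ≤ P, so revenue covers variable cost.
Profit = P·Q − TC = 81·8 − 611 = ¥37.

Produce at Q = 8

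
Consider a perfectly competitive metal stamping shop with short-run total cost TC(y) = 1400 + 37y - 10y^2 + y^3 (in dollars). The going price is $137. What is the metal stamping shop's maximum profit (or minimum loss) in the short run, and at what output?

Profit = -$400 at y = 10

AVC = 37 - 10y + y^2; min AVC = $12 at y = 5. Since P = $137 ≥ min AVC, the firm produces.
MC = 37 - 20y + 3y^2. Setting P = MC and taking the root on the rising branch gives y* = 10.
TR = 137·10 = 1370. TC = 1400 + 370 = 1770. Profit = 1370 − 1770 = -$400.
That loss of $400 beats the $1400 the firm would lose by shutting down; producing recovers $1000 of fixed cost.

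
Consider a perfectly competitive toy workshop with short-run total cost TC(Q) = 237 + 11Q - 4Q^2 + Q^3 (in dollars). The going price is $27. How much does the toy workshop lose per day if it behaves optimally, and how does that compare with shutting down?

Profit = -$173 at Q = 4

AVC = 11 - 4Q + Q^2 has its minimum $7 at Q = 2; price $27 clears that bar, so the firm operates.
MC = 11 - 8Q + 3Q^2. Setting P = MC and taking the root on the rising branch gives Q* = 4.
TR = 27·4 = 108. TC = 237 + 44 = 281. Profit = 108 − 281 = -$173.
Shutting down would mean losing the fixed cost of $237, so operating at a loss of $173 is better by $64.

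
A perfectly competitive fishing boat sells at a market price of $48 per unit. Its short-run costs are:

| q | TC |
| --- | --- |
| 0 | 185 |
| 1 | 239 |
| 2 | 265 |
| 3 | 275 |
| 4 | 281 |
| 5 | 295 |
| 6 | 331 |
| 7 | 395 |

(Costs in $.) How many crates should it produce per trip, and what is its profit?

q = 6; profit = -$43

Tabulate TR − TC: q=0: -185; q=1: -191; q=2: -169; q=3: -131; q=4: -89; q=5: -55; q=6: -43; q=7: -59.
Profit is maximized at q = 6. AVC there is 146/6 = $24.33 ≤ P, so producing beats shutting down (which would give -$185).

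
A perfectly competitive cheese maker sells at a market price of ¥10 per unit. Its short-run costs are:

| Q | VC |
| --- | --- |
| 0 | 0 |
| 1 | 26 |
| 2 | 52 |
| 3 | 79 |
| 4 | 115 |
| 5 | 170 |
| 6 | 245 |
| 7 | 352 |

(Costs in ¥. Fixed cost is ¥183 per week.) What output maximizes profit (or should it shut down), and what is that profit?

Q = 0 (shut down); profit = -¥183

Compute π = P·Q − TC at each output: Q=0: -183; Q=1: -199; Q=2: -215; Q=3: -232; Q=4: -258; Q=5: -303; Q=6: -368; Q=7: -465.
Profit is highest at Q = 0. Equivalently, the lowest AVC in the table is 26/1 ≈ ¥26 at Q = 1, and P = ¥10 falls below it — price never covers variable cost, so the firm shuts down and loses only its fixed cost.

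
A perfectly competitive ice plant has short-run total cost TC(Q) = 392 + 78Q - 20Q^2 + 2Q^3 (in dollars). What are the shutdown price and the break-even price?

Shutdown price = $28; break-even price = $92

Shutdown price = min AVC. AVC = 78 - 20Q + 2Q^2, with vertex at Q = 5 and minimum $28.
ATC = 392/Q + 78 - 20Q + 2Q^2. Setting dATC/dQ = −392/Q^2 − 20 + 4Q = 0 gives Q = 7 (since 4·7^3 − 20·7^2 = 392).
min ATC = 392/7 + 78 − 20·7 + 2·7^2 = $92. That is the break-even price.
Between these two prices the firm operates at a loss; above $92 it earns a profit.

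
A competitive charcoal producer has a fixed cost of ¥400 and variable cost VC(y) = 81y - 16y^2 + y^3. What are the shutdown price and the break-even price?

AVC = 81 - 16y + y^2; minimized at y = 8, giving min AVC = ¥17. That is the shutdown price.
ATC = 400/y + 81 - 16y + y^2. Setting dATC/dy = −400/y^2 − 16 + 2y = 0 gives y = 10 (since 2·10^3 − 16·10^2 = 400).
min ATC = 400/10 + 81 − 16·10 + 10^2 = ¥61. That is the break-even price.
Between these two prices the firm operates at a loss; above ¥61 it earns a profit.

Shutdown price = ¥17; break-even price = ¥61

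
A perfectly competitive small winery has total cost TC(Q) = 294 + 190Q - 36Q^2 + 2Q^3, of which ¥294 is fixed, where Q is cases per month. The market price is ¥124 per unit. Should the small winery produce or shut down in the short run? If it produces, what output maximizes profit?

Produce at Q = 11

Variable cost is VC = 190Q - 36Q^2 + 2Q^3, so AVC = VC/Q = 190 - 36Q + 2Q^2 and MC = dTC/dQ = 190 - 72Q + 6Q^2.
AVC hits its minimum where MC = AVC, at Q = 9, giving min AVC = 190 - 36·9 + 2·9^2 = ¥28.
Because ¥124 ≥ ¥28, revenue can cover variable cost; the firm operates.
Solving P = MC: 66 - 72Q + 6Q^2 = 0 ⇒ Q = 1 or 11. On the upward-sloping branch, Q* = 11.
Check: AVC at Q = 11 is ¥36 ≤ P, so revenue covers variable cost.
Profit = P·Q − TC = 124·11 − 690 = ¥674.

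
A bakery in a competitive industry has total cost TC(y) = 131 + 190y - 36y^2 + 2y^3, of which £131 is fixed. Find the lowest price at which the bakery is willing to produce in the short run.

£28 per unit

The shutdown price is the minimum of AVC. VC = 190y - 36y^2 + 2y^3, so AVC = 190 - 36y + 2y^2.
dAVC/dy = -36 + 4y = 0 gives y = 9. min AVC = 190 - 36·9 + 2·9^2 = 28.
For P < £28 the firm produces nothing.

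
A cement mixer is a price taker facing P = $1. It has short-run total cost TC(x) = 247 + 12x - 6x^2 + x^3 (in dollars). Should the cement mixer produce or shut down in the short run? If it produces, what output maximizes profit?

Shut down

Variable cost is VC = 12x - 6x^2 + x^3, so AVC = VC/x = 12 - 6x + x^2 and MC = dTC/dx = 12 - 12x + 3x^2.
The AVC parabola has its vertex at x = 6/2 = 3, where AVC = 12 - 6·3 + 3^2 = $3.
With P < min AVC ($1 < $3), every unit sold adds to the loss.
Shutting down limits the loss to fixed cost, $247.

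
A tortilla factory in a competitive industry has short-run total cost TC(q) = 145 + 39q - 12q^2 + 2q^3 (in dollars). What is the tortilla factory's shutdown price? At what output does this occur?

$21 per unit, at q = 3

The firm shuts down when price falls below the minimum of average variable cost. AVC = VC/q = 39 - 12q + 2q^2.
At the minimum of AVC, MC = AVC. MC = 39 - 24q + 6q^2; setting MC = AVC gives 4q^2 - 12q = 0, so q = 3. min AVC = 21.
The firm shuts down for any P below $21.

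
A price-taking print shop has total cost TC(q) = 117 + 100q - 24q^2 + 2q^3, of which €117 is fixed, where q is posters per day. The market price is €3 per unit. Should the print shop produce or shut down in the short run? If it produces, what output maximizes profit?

Shut down

From TC, MC = TC'(q) = 100 - 48q + 6q^2 and AVC = VC/q = 100 - 24q + 2q^2.
AVC hits its minimum where MC = AVC, at q = 6, giving min AVC = 100 - 24·6 + 2·6^2 = €28.
P = €3 lies below min AVC = €28; no output level covers variable cost.
Shutting down limits the loss to fixed cost, €117.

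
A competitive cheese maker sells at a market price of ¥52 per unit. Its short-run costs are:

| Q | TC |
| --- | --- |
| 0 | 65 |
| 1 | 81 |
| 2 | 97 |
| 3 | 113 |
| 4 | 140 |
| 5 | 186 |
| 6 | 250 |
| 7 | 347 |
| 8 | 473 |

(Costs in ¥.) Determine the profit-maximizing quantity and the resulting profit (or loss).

Compute π = P·Q − TC at each output: Q=0: -65; Q=1: -29; Q=2: 7; Q=3: 43; Q=4: 68; Q=5: 74; Q=6: 62; Q=7: 17; Q=8: -57.
Profit is maximized at Q = 5. AVC there is 121/5 = ¥24.20 ≤ P, so producing beats shutting down (which would give -¥65).

Q = 5; profit = ¥74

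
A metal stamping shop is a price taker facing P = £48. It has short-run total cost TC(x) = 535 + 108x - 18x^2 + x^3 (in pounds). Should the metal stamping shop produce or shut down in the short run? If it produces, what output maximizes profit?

Strip out fixed cost: VC = 108x - 18x^2 + x^3. Then AVC = 108 - 18x + x^2 and MC = 108 - 36x + 3x^2.
AVC hits its minimum where MC = AVC, at x = 9, giving min AVC = 108 - 18·9 + 9^2 = £27.
Since P = £48 ≥ min AVC = £27, price covers variable cost and the firm should produce.
Solving P = MC: 60 - 36x + 3x^2 = 0 ⇒ x = 2 or 10. On the upward-sloping branch, x* = 10.
Check: AVC at x = 10 is £28 ≤ P, so revenue covers variable cost.
Profit = P·x − TC = 48·10 − 815 = -£335, a loss, but smaller than the £535 fixed cost the firm would lose by shutting down.

Produce at x = 10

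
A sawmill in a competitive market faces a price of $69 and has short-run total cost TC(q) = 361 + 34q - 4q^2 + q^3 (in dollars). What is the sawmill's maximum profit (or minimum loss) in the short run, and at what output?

AVC = 34 - 4q + q^2; min AVC = $30 at q = 2. Since P = $69 ≥ min AVC, the firm produces.
MC = 34 - 8q + 3q^2. Setting P = MC and taking the root on the rising branch gives q* = 5.
TR = 69·5 = 345. TC = 361 + 195 = 556. Profit = 345 − 556 = -$211.
That loss of $211 beats the $361 the firm would lose by shutting down; producing recovers $150 of fixed cost.

Profit = -$211 at q = 5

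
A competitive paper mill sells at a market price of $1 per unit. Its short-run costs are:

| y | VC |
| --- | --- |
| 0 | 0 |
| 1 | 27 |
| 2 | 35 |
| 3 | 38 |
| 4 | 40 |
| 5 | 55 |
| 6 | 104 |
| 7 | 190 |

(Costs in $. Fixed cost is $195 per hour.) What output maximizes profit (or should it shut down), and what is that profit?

y = 0 (shut down); profit = -$195

Tabulate TR − TC: y=0: -195; y=1: -221; y=2: -228; y=3: -230; y=4: -231; y=5: -245; y=6: -293; y=7: -378.
Profit is highest at y = 0. Equivalently, the lowest AVC in the table is 40/4 ≈ $10 at y = 4, and P = $1 falls below it — price never covers variable cost, so the firm shuts down and loses only its fixed cost.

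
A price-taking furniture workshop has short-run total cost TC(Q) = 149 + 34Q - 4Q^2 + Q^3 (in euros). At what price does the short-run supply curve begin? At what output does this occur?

The firm shuts down when price falls below the minimum of average variable cost. AVC = VC/Q = 34 - 4Q + Q^2.
At the minimum of AVC, MC = AVC. MC = 34 - 8Q + 3Q^2; setting MC = AVC gives 2Q^2 - 4Q = 0, so Q = 2. min AVC = 30.
For P < €30 the firm produces nothing.

€30 per unit, at Q = 2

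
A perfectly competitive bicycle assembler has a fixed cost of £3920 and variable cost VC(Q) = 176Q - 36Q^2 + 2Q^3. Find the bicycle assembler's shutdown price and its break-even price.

Shutdown price = £14; break-even price = £344

AVC = 176 - 36Q + 2Q^2; minimized at Q = 9, giving min AVC = £14. That is the shutdown price.
ATC = 3920/Q + 176 - 36Q + 2Q^2. Setting dATC/dQ = −3920/Q^2 − 36 + 4Q = 0 gives Q = 14 (since 4·14^3 − 36·14^2 = 3920).
min ATC = 3920/14 + 176 − 36·14 + 2·14^2 = £344. That is the break-even price.
Between these two prices the firm operates at a loss; above £344 it earns a profit.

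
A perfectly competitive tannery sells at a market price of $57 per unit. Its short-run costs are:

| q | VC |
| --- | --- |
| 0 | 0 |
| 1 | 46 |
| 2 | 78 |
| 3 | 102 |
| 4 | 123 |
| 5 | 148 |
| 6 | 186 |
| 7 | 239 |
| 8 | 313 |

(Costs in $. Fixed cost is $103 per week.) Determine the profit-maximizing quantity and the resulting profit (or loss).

q = 7; profit = $57

Compute π = P·q − TC at each output: q=0: -103; q=1: -92; q=2: -67; q=3: -34; q=4: 2; q=5: 34; q=6: 53; q=7: 57; q=8: 40.
Profit is maximized at q = 7. AVC there is 239/7 = $34.14 ≤ P, so producing beats shutting down (which would give -$103).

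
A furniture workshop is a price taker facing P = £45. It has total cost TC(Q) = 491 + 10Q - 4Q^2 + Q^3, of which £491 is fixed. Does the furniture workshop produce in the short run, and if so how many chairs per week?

Strip out fixed cost: VC = 10Q - 4Q^2 + Q^3. Then AVC = 10 - 4Q + Q^2 and MC = 10 - 8Q + 3Q^2.
The AVC parabola has its vertex at Q = 4/2 = 2, where AVC = 10 - 4·2 + 2^2 = £6.
P = £45 exceeds min AVC = £6, so the firm stays open.
Set P = MC: 45 = 10 - 8Q + 3Q^2 → -35 - 8Q + 3Q^2 = 0. The roots are Q = -7/3 and Q = 5; the profit-maximizing output is on the rising part of MC, so Q* = 5.
Check: AVC at Q = 5 is £15 ≤ P, so revenue covers variable cost.
Profit = P·Q − TC = 45·5 − 566 = -£341, a loss, but smaller than the £491 fixed cost the firm would lose by shutting down.

Produce at Q = 5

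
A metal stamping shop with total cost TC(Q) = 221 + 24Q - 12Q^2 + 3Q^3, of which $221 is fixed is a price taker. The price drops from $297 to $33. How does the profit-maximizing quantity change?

MC = 24 - 24Q + 9Q^2; the shutdown threshold is min AVC = $12 (at Q = 2).
At P = $297 ≥ min AVC, set P = MC on the rising branch: Q = 7.
At P = $33 ≥ min AVC, set P = MC: Q = 3. The firm stays open but cuts output.

Output falls from 7 to 3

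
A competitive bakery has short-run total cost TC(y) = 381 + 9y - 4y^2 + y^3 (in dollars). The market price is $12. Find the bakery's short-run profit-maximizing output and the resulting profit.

Profit = -$363 at y = 3

AVC = 9 - 4y + y^2 has its minimum $5 at y = 2; price $12 clears that bar, so the firm operates.
With MC = 9 - 8y + 3y^2, P = MC on the upward-sloping part at y* = 3.
TR = 12·3 = 36. TC = 381 + 18 = 399. Profit = 36 − 399 = -$363.
Shutting down would mean losing the fixed cost of $381, so operating at a loss of $363 is better by $18.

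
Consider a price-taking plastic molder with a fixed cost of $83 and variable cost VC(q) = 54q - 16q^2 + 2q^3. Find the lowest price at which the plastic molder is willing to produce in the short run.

Short-run supply begins at min AVC. From VC = 54q - 16q^2 + 2q^3, AVC = 54 - 16q + 2q^2.
dAVC/dq = -16 + 4q = 0 gives q = 4. min AVC = 54 - 16·4 + 2·4^2 = 22.
The firm shuts down for any P below $22.

$22 per unit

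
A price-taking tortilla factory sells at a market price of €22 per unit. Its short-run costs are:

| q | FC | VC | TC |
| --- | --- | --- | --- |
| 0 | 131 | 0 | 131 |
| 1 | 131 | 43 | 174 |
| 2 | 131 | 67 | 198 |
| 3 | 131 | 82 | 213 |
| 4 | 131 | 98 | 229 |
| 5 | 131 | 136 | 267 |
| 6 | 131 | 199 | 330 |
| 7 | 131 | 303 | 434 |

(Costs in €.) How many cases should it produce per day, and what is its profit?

Tabulate TR − TC: q=0: -131; q=1: -152; q=2: -154; q=3: -147; q=4: -141; q=5: -157; q=6: -198; q=7: -280.
Profit is highest at q = 0. Equivalently, the lowest AVC in the table is 98/4 ≈ €24.50 at q = 4, and P = €22 falls below it — price never covers variable cost, so the firm shuts down and loses only its fixed cost.

q = 0 (shut down); profit = -€131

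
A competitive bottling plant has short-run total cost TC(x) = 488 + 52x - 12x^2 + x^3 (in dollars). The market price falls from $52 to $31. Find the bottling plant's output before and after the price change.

Output falls from 8 to 7

AVC = 52 - 12x + x^2, minimized at x = 6 where min AVC = $16. MC = 52 - 24x + 3x^2.
With P = $52 above the shutdown price, P = MC gives x = 8.
At P = $31 ≥ min AVC, set P = MC: x = 7. The firm stays open but cuts output.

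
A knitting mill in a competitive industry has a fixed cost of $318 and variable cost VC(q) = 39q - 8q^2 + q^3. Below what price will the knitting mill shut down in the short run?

The firm shuts down when price falls below the minimum of average variable cost. AVC = VC/q = 39 - 8q + q^2.
dAVC/dq = -8 + 2q = 0 gives q = 4. min AVC = 39 - 8·4 + 4^2 = 23.
So the shutdown price is $23.

$23 per unit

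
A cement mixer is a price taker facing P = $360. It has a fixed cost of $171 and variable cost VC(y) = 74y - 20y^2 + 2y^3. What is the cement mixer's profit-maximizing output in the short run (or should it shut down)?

From TC, MC = TC'(y) = 74 - 40y + 6y^2 and AVC = VC/y = 74 - 20y + 2y^2.
AVC is minimized where dAVC/dy = -20 + 4y = 0, at y = 5; min AVC = 74 - 20·5 + 2·5^2 = $24.
Because $360 ≥ $24, revenue can cover variable cost; the firm operates.
Solving P = MC: -286 - 40y + 6y^2 = 0 ⇒ y = -13/3 or 11. On the upward-sloping branch, y* = 11.
Check: AVC at y = 11 is $96 ≤ P, so revenue covers variable cost.
Profit = P·y − TC = 360·11 − 1227 = $2733.

Produce at y = 11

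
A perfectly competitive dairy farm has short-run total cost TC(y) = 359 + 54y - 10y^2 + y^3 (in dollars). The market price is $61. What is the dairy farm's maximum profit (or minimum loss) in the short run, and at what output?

Profit = -$163 at y = 7

AVC = 54 - 10y + y^2; min AVC = $29 at y = 5. Since P = $61 ≥ min AVC, the firm produces.
MC = 54 - 20y + 3y^2. Setting P = MC and taking the root on the rising branch gives y* = 7.
TR = 61·7 = 427. TC = 359 + 231 = 590. Profit = 427 − 590 = -$163.
By producing, the firm covers all variable cost plus $196 of fixed cost; shutting down would lose the full $359.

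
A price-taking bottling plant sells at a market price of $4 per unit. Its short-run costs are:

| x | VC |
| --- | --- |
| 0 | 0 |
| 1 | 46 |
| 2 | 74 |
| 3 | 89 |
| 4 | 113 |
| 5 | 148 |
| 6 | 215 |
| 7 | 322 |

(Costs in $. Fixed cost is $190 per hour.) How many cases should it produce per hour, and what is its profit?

Profit at each row (π = 4x − TC): x=0: -190; x=1: -232; x=2: -256; x=3: -267; x=4: -287; x=5: -318; x=6: -381; x=7: -484.
Profit is highest at x = 0. Equivalently, the lowest AVC in the table is 113/4 ≈ $28.25 at x = 4, and P = $4 falls below it — price never covers variable cost, so the firm shuts down and loses only its fixed cost.

x = 0 (shut down); profit = -$190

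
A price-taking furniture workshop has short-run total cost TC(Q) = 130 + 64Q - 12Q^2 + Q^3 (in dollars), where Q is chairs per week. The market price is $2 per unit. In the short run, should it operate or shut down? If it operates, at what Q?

From TC, MC = TC'(Q) = 64 - 24Q + 3Q^2 and AVC = VC/Q = 64 - 12Q + Q^2.
The AVC parabola has its vertex at Q = 12/2 = 6, where AVC = 64 - 12·6 + 6^2 = $28.
With P < min AVC ($2 < $28), every unit sold adds to the loss.
The firm minimizes its loss by shutting down and losing only its fixed cost of $130.

Shut down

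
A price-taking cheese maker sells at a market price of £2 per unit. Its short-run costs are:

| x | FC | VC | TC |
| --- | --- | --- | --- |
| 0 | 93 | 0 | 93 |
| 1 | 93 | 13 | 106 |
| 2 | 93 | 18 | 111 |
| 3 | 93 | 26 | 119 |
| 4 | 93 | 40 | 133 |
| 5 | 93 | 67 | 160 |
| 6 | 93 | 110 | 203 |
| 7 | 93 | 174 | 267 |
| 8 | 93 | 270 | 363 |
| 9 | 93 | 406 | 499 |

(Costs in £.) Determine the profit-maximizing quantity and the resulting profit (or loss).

x = 0 (shut down); profit = -£93

Tabulate TR − TC: x=0: -93; x=1: -104; x=2: -107; x=3: -113; x=4: -125; x=5: -150; x=6: -191; x=7: -253; x=8: -347; x=9: -481.
Profit is highest at x = 0. Equivalently, the lowest AVC in the table is 26/3 ≈ £8.67 at x = 3, and P = £2 falls below it — price never covers variable cost, so the firm shuts down and loses only its fixed cost.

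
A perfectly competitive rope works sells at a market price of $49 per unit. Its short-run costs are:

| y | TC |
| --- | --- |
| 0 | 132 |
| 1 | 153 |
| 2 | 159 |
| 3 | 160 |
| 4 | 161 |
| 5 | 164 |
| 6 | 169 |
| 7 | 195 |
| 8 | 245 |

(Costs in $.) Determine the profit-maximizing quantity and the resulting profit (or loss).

y = 7; profit = $148

Tabulate TR − TC: y=0: -132; y=1: -104; y=2: -61; y=3: -13; y=4: 35; y=5: 81; y=6: 125; y=7: 148; y=8: 147.
Profit is maximized at y = 7. AVC there is 63/7 = $9 ≤ P, so producing beats shutting down (which would give -$132).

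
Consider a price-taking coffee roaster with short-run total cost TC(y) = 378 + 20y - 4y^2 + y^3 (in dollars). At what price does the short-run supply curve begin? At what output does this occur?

Short-run supply begins at min AVC. From VC = 20y - 4y^2 + y^3, AVC = 20 - 4y + y^2.
At the minimum of AVC, MC = AVC. MC = 20 - 8y + 3y^2; setting MC = AVC gives 2y^2 - 4y = 0, so y = 2. min AVC = 16.
For P < $16 the firm produces nothing.

$16 per unit, at y = 2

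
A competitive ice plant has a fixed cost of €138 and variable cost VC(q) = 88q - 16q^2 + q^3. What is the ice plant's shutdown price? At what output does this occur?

Short-run supply begins at min AVC. From VC = 88q - 16q^2 + q^3, AVC = 88 - 16q + q^2.
At the minimum of AVC, MC = AVC. MC = 88 - 32q + 3q^2; setting MC = AVC gives 2q^2 - 16q = 0, so q = 8. min AVC = 24.
So the shutdown price is €24.

€24 per unit, at q = 8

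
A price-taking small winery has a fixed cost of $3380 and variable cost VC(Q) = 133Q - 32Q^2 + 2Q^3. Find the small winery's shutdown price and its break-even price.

Shutdown price = $5; break-even price = $315

Shutdown price = min AVC. AVC = 133 - 32Q + 2Q^2, with vertex at Q = 8 and minimum $5.
ATC = 3380/Q + 133 - 32Q + 2Q^2. Setting dATC/dQ = −3380/Q^2 − 32 + 4Q = 0 gives Q = 13 (since 4·13^3 − 32·13^2 = 3380).
min ATC = 3380/13 + 133 − 32·13 + 2·13^2 = $315. That is the break-even price.
Between these two prices the firm operates at a loss; above $315 it earns a profit.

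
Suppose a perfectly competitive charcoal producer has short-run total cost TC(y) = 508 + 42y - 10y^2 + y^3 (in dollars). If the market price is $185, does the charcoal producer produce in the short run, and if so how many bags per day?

Produce at y = 11

Strip out fixed cost: VC = 42y - 10y^2 + y^3. Then AVC = 42 - 10y + y^2 and MC = 42 - 20y + 3y^2.
The AVC parabola has its vertex at y = 10/2 = 5, where AVC = 42 - 10·5 + 5^2 = $17.
Since P = $185 ≥ min AVC = $17, price covers variable cost and the firm should produce.
Set P = MC: 185 = 42 - 20y + 3y^2 → -143 - 20y + 3y^2 = 0. The roots are y = -13/3 and y = 11; the profit-maximizing output is on the rising part of MC, so y* = 11.
Check: AVC at y = 11 is $53 ≤ P, so revenue covers variable cost.
Profit = P·y − TC = 185·11 − 1091 = $944.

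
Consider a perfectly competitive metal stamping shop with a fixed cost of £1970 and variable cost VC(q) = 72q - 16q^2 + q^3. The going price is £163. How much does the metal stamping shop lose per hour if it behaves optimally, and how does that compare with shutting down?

Profit = -£280 at q = 13

AVC = 72 - 16q + q^2 has its minimum £8 at q = 8; price £163 clears that bar, so the firm operates.
MC = 72 - 32q + 3q^2. Setting P = MC and taking the root on the rising branch gives q* = 13.
TR = 163·13 = 2119. TC = 1970 + 429 = 2399. Profit = 2119 − 2399 = -£280.
By producing, the firm covers all variable cost plus £1690 of fixed cost; shutting down would lose the full £1970.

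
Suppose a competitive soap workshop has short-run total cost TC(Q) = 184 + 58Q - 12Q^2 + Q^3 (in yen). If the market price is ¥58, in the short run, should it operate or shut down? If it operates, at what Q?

Produce at Q = 8

Strip out fixed cost: VC = 58Q - 12Q^2 + Q^3. Then AVC = 58 - 12Q + Q^2 and MC = 58 - 24Q + 3Q^2.
AVC is minimized where dAVC/dQ = -12 + 2Q = 0, at Q = 6; min AVC = 58 - 12·6 + 6^2 = ¥22.
Since P = ¥58 ≥ min AVC = ¥22, price covers variable cost and the firm should produce.
Set P = MC: 58 = 58 - 24Q + 3Q^2 → -24Q + 3Q^2 = 0. The roots are Q = 0 and Q = 8; the profit-maximizing output is on the rising part of MC, so Q* = 8.
Check: AVC at Q = 8 is ¥26 ≤ P, so revenue covers variable cost.
Profit = P·Q − TC = 58·8 − 392 = ¥72.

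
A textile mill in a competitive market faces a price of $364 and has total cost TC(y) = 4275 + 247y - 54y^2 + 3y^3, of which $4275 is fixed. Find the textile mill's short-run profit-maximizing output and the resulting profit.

Profit = -$219 at y = 13

AVC = 247 - 54y + 3y^2; min AVC = $4 at y = 9. Since P = $364 ≥ min AVC, the firm produces.
MC = 247 - 108y + 9y^2. Setting P = MC and taking the root on the rising branch gives y* = 13.
TR = 364·13 = 4732. TC = 4275 + 676 = 4951. Profit = 4732 − 4951 = -$219.
That loss of $219 beats the $4275 the firm would lose by shutting down; producing recovers $4056 of fixed cost.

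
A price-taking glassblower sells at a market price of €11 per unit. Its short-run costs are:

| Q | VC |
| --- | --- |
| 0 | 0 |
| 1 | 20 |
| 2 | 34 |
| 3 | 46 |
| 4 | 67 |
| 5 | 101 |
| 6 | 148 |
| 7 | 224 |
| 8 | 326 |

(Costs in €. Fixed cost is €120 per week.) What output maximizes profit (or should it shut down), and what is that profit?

Compute π = P·Q − TC at each output: Q=0: -120; Q=1: -129; Q=2: -132; Q=3: -133; Q=4: -143; Q=5: -166; Q=6: -202; Q=7: -267; Q=8: -358.
Profit is highest at Q = 0. Equivalently, the lowest AVC in the table is 46/3 ≈ €15.33 at Q = 3, and P = €11 falls below it — price never covers variable cost, so the firm shuts down and loses only its fixed cost.

Q = 0 (shut down); profit = -€120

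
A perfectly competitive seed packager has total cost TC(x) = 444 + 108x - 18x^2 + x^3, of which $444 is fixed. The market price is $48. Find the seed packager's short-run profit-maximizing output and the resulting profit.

Profit = -$244 at x = 10

AVC = 108 - 18x + x^2 has its minimum $27 at x = 9; price $48 clears that bar, so the firm operates.
MC = 108 - 36x + 3x^2. Setting P = MC and taking the root on the rising branch gives x* = 10.
TR = 48·10 = 480. TC = 444 + 280 = 724. Profit = 480 − 724 = -$244.
Shutting down would mean losing the fixed cost of $444, so operating at a loss of $244 is better by $200.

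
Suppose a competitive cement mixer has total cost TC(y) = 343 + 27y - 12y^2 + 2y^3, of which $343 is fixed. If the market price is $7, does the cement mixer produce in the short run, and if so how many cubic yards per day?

Shut down

Variable cost is VC = 27y - 12y^2 + 2y^3, so AVC = VC/y = 27 - 12y + 2y^2 and MC = dTC/dy = 27 - 24y + 6y^2.
AVC hits its minimum where MC = AVC, at y = 3, giving min AVC = 27 - 12·3 + 2·3^2 = $9.
With P < min AVC ($7 < $9), every unit sold adds to the loss.
The firm minimizes its loss by shutting down and losing only its fixed cost of $343.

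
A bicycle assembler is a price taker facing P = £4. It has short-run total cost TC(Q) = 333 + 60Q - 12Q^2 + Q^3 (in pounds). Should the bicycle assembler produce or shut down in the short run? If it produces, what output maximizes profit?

Strip out fixed cost: VC = 60Q - 12Q^2 + Q^3. Then AVC = 60 - 12Q + Q^2 and MC = 60 - 24Q + 3Q^2.
The AVC parabola has its vertex at Q = 12/2 = 6, where AVC = 60 - 12·6 + 6^2 = £24.
P = £4 lies below min AVC = £24; no output level covers variable cost.
Shutting down limits the loss to fixed cost, £333.

Shut down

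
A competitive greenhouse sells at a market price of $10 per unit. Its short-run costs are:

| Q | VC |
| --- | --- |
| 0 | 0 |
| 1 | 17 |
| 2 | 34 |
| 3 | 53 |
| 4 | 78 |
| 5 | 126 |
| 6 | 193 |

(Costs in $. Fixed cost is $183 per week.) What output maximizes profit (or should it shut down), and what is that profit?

Q = 0 (shut down); profit = -$183

Compute π = P·Q − TC at each output: Q=0: -183; Q=1: -190; Q=2: -197; Q=3: -206; Q=4: -221; Q=5: -259; Q=6: -316.
Profit is highest at Q = 0. Equivalently, the lowest AVC in the table is 17/1 ≈ $17 at Q = 1, and P = $10 falls below it — price never covers variable cost, so the firm shuts down and loses only its fixed cost.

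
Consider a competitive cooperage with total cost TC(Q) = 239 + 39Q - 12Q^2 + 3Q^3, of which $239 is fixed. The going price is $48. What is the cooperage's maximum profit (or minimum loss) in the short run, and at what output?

Profit = -$185 at Q = 3

AVC = 39 - 12Q + 3Q^2; min AVC = $27 at Q = 2. Since P = $48 ≥ min AVC, the firm produces.
With MC = 39 - 24Q + 9Q^2, P = MC on the upward-sloping part at Q* = 3.
TR = 48·3 = 144. TC = 239 + 90 = 329. Profit = 144 − 329 = -$185.
That loss of $185 beats the $239 the firm would lose by shutting down; producing recovers $54 of fixed cost.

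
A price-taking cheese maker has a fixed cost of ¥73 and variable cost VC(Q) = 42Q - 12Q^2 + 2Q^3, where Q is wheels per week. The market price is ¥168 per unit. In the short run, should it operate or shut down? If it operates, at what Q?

Produce at Q = 7

Strip out fixed cost: VC = 42Q - 12Q^2 + 2Q^3. Then AVC = 42 - 12Q + 2Q^2 and MC = 42 - 24Q + 6Q^2.
The AVC parabola has its vertex at Q = 12/4 = 3, where AVC = 42 - 12·3 + 2·3^2 = ¥24.
Because ¥168 ≥ ¥24, revenue can cover variable cost; the firm operates.
Set P = MC: 168 = 42 - 24Q + 6Q^2 → -126 - 24Q + 6Q^2 = 0. The roots are Q = -3 and Q = 7; the profit-maximizing output is on the rising part of MC, so Q* = 7.
Check: AVC at Q = 7 is ¥56 ≤ P, so revenue covers variable cost.
Profit = P·Q − TC = 168·7 − 465 = ¥711.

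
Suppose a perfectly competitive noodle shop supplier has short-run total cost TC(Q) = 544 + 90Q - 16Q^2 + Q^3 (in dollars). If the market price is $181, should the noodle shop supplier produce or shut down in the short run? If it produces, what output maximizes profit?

Produce at Q = 13

Variable cost is VC = 90Q - 16Q^2 + Q^3, so AVC = VC/Q = 90 - 16Q + Q^2 and MC = dTC/dQ = 90 - 32Q + 3Q^2.
AVC hits its minimum where MC = AVC, at Q = 8, giving min AVC = 90 - 16·8 + 8^2 = $26.
Because $181 ≥ $26, revenue can cover variable cost; the firm operates.
Solving P = MC: -91 - 32Q + 3Q^2 = 0 ⇒ Q = -7/3 or 13. On the upward-sloping branch, Q* = 13.
Check: AVC at Q = 13 is $51 ≤ P, so revenue covers variable cost.
Profit = P·Q − TC = 181·13 − 1207 = $1146.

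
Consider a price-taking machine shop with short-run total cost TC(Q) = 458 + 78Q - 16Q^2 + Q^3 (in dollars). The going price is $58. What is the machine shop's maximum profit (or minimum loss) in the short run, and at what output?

Profit = -$58 at Q = 10

AVC = 78 - 16Q + Q^2 has its minimum $14 at Q = 8; price $58 clears that bar, so the firm operates.
With MC = 78 - 32Q + 3Q^2, P = MC on the upward-sloping part at Q* = 10.
TR = 58·10 = 580. TC = 458 + 180 = 638. Profit = 580 − 638 = -$58.
By producing, the firm covers all variable cost plus $400 of fixed cost; shutting down would lose the full $458.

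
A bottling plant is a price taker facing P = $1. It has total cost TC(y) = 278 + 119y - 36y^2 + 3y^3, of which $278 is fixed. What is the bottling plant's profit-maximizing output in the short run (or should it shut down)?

Variable cost is VC = 119y - 36y^2 + 3y^3, so AVC = VC/y = 119 - 36y + 3y^2 and MC = dTC/dy = 119 - 72y + 9y^2.
AVC is minimized where dAVC/dy = -36 + 6y = 0, at y = 6; min AVC = 119 - 36·6 + 3·6^2 = $11.
Since P = $1 < min AVC = $11, price fails to cover variable cost at any output.
The firm minimizes its loss by shutting down and losing only its fixed cost of $278.

Shut down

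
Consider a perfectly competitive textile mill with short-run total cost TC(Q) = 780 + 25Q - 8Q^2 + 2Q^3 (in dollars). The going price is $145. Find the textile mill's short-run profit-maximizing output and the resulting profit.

Profit = -$204 at Q = 6

AVC = 25 - 8Q + 2Q^2; min AVC = $17 at Q = 2. Since P = $145 ≥ min AVC, the firm produces.
MC = 25 - 16Q + 6Q^2. Setting P = MC and taking the root on the rising branch gives Q* = 6.
TR = 145·6 = 870. TC = 780 + 294 = 1074. Profit = 870 − 1074 = -$204.
Shutting down would mean losing the fixed cost of $780, so operating at a loss of $204 is better by $576.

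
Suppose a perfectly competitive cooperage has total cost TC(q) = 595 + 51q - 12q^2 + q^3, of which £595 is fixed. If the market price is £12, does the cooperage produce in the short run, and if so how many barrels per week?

From TC, MC = TC'(q) = 51 - 24q + 3q^2 and AVC = VC/q = 51 - 12q + q^2.
The AVC parabola has its vertex at q = 12/2 = 6, where AVC = 51 - 12·6 + 6^2 = £15.
Since P = £12 < min AVC = £15, price fails to cover variable cost at any output.
Best response: produce nothing and absorb the £595 fixed cost.

Shut down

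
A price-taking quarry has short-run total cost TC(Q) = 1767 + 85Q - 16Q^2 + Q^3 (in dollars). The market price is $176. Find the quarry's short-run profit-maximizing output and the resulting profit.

AVC = 85 - 16Q + Q^2 has its minimum $21 at Q = 8; price $176 clears that bar, so the firm operates.
With MC = 85 - 32Q + 3Q^2, P = MC on the upward-sloping part at Q* = 13.
TR = 176·13 = 2288. TC = 1767 + 598 = 2365. Profit = 2288 − 2365 = -$77.
That loss of $77 beats the $1767 the firm would lose by shutting down; producing recovers $1690 of fixed cost.

Profit = -$77 at Q = 13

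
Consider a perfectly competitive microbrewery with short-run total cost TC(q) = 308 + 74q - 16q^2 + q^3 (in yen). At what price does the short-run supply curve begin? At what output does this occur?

The shutdown price is the minimum of AVC. VC = 74q - 16q^2 + q^3, so AVC = 74 - 16q + q^2.
At the minimum of AVC, MC = AVC. MC = 74 - 32q + 3q^2; setting MC = AVC gives 2q^2 - 16q = 0, so q = 8. min AVC = 10.
So the shutdown price is ¥10.

¥10 per unit, at q = 8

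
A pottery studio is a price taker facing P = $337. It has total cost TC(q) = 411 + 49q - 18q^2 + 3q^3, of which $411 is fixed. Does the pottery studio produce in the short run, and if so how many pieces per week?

Produce at q = 8

From TC, MC = TC'(q) = 49 - 36q + 9q^2 and AVC = VC/q = 49 - 18q + 3q^2.
The AVC parabola has its vertex at q = 18/6 = 3, where AVC = 49 - 18·3 + 3·3^2 = $22.
Because $337 ≥ $22, revenue can cover variable cost; the firm operates.
Solving P = MC: -288 - 36q + 9q^2 = 0 ⇒ q = -4 or 8. On the upward-sloping branch, q* = 8.
Check: AVC at q = 8 is $97 ≤ P, so revenue covers variable cost.
Profit = P·q − TC = 337·8 − 1187 = $1509.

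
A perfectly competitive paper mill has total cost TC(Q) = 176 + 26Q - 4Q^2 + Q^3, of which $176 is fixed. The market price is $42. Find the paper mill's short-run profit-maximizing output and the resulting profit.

AVC = 26 - 4Q + Q^2 has its minimum $22 at Q = 2; price $42 clears that bar, so the firm operates.
MC = 26 - 8Q + 3Q^2. Setting P = MC and taking the root on the rising branch gives Q* = 4.
TR = 42·4 = 168. TC = 176 + 104 = 280. Profit = 168 − 280 = -$112.
By producing, the firm covers all variable cost plus $64 of fixed cost; shutting down would lose the full $176.

Profit = -$112 at Q = 4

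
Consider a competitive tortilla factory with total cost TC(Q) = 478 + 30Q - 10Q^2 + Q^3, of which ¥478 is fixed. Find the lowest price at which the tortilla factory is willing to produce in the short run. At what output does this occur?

¥5 per unit, at Q = 5

The shutdown price is the minimum of AVC. VC = 30Q - 10Q^2 + Q^3, so AVC = 30 - 10Q + Q^2.
At the minimum of AVC, MC = AVC. MC = 30 - 20Q + 3Q^2; setting MC = AVC gives 2Q^2 - 10Q = 0, so Q = 5. min AVC = 5.
So the shutdown price is ¥5.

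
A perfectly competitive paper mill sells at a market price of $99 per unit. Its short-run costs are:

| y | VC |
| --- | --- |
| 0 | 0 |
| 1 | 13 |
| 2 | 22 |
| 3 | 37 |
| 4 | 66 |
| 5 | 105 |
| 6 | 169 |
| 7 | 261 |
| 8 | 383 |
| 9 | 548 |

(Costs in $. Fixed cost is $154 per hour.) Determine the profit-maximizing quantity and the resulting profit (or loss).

Compute π = P·y − TC at each output: y=0: -154; y=1: -68; y=2: 22; y=3: 106; y=4: 176; y=5: 236; y=6: 271; y=7: 278; y=8: 255; y=9: 189.
Profit is maximized at y = 7. AVC there is 261/7 = $37.29 ≤ P, so producing beats shutting down (which would give -$154).

y = 7; profit = $278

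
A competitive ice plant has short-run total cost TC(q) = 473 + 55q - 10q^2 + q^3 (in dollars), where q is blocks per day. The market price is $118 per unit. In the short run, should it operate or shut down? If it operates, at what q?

Produce at q = 9

Strip out fixed cost: VC = 55q - 10q^2 + q^3. Then AVC = 55 - 10q + q^2 and MC = 55 - 20q + 3q^2.
The AVC parabola has its vertex at q = 10/2 = 5, where AVC = 55 - 10·5 + 5^2 = $30.
Since P = $118 ≥ min AVC = $30, price covers variable cost and the firm should produce.
P = MC gives -63 - 20q + 3q^2 = 0, with roots -7/3 and 9. Take the larger (rising MC): q* = 9.
Check: AVC at q = 9 is $46 ≤ P, so revenue covers variable cost.
Profit = P·q − TC = 118·9 − 887 = $175.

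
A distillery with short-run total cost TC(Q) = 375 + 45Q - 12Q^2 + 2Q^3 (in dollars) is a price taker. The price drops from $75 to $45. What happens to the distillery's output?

Output falls from 5 to 4

MC = 45 - 24Q + 6Q^2; the shutdown threshold is min AVC = $27 (at Q = 3).
With P = $75 above the shutdown price, P = MC gives Q = 5.
At P = $45 ≥ min AVC, set P = MC: Q = 4. The firm stays open but cuts output.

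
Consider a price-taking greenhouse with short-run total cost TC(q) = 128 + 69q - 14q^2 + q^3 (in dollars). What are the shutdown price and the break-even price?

AVC = 69 - 14q + q^2; minimized at q = 7, giving min AVC = $20. That is the shutdown price.
ATC = 128/q + 69 - 14q + q^2. Setting dATC/dq = −128/q^2 − 14 + 2q = 0 gives q = 8 (since 2·8^3 − 14·8^2 = 128).
min ATC = 128/8 + 69 − 14·8 + 8^2 = $37. That is the break-even price.
For $20 ≤ P < $37 the firm produces at a loss; below $20 it shuts down.

Shutdown price = $20; break-even price = $37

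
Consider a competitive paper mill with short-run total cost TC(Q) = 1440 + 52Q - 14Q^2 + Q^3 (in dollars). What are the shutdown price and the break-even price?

AVC = 52 - 14Q + Q^2; minimized at Q = 7, giving min AVC = $3. That is the shutdown price.
ATC = 1440/Q + 52 - 14Q + Q^2. Setting dATC/dQ = −1440/Q^2 − 14 + 2Q = 0 gives Q = 12 (since 2·12^3 − 14·12^2 = 1440).
min ATC = 1440/12 + 52 − 14·12 + 12^2 = $148. That is the break-even price.
Between these two prices the firm operates at a loss; above $148 it earns a profit.

Shutdown price = $3; break-even price = $148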